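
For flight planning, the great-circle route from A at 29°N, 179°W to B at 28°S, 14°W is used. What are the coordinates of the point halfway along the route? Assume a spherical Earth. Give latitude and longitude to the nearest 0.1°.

≈ 3.8°N, 94.4°W

The haversine formula gives a central angle δ ≈ 2.911 rad (166.8°) between the endpoints.
Interpolate at f = 1/2 with slerp weights a = sin((1−f)δ)/sin δ ≈ 4.347, b = sin(fδ)/sin δ ≈ 4.347.
p = a·p₁ + b·p₂ ≈ (-0.077, -0.995, 0.067); φ = arcsin(p_z) ≈ 3.82°, λ = atan2(p_y, p_x) ≈ -94.44°.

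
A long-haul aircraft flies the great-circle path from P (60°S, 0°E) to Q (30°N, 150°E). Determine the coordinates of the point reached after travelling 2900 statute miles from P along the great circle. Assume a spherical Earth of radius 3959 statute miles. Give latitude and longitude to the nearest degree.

From cos δ = sin φ₁ sin φ₂ + cos φ₁ cos φ₂ cos Δλ, the central angle is δ ≈ 2.512 rad (143.9°). The total great-circle distance is δ·R ≈ 2.512 × 3959 ≈ 9943 mi, so the target fraction is f = 2900/9943 ≈ 0.292.
Interpolate at f ≈ 0.292 with slerp weights a = sin((1−f)δ)/sin δ ≈ 1.661, b = sin(fδ)/sin δ ≈ 1.135.
p = a·p₁ + b·p₂ ≈ (-0.021, 0.491, -0.871); φ = arcsin(p_z) ≈ -60.53°, λ = atan2(p_y, p_x) ≈ 92.44°.

≈ (61°S, 92°E)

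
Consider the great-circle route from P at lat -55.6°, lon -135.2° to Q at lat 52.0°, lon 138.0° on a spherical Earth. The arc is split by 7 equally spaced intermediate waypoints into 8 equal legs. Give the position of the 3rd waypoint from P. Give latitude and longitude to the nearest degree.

Write both endpoints as unit vectors p₁, p₂ with components (cos φ cos λ, cos φ sin λ, sin φ).
The central angle between the endpoints is δ = arccos(p₁·p₂) ≈ 2.253 rad (129.1°).
Interpolate at f = 3/8 with slerp weights a = sin((1−f)δ)/sin δ ≈ 1.272, b = sin(fδ)/sin δ ≈ 0.964.
p = a·p₁ + b·p₂ ≈ (-0.951, -0.109, -0.290); φ = arcsin(p_z) ≈ -16.84°, λ = atan2(p_y, p_x) ≈ -173.45°.

≈ lat -17°, lon -173°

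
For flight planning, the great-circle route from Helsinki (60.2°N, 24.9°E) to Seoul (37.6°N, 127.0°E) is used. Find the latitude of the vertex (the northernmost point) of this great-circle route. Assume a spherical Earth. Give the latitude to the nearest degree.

≈ 65°N

The great circle lies in the plane with unit normal n̂ = (p₁ × p₂)/|p₁ × p₂|.
Here n̂_z ≈ +0.430; the vertex latitude is φ_max = arccos|n̂_z| ≈ 64.5°.
Check via Clairaut: cos φ_max = |cos φ₁| · sin C = cos(60.2°)·sin(60.0°) ≈ 0.430, again giving ≈ 64.5°.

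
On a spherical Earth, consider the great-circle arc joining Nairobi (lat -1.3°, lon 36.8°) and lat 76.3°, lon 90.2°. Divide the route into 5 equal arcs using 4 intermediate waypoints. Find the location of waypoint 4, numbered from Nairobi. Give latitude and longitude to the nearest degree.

≈ lat 63°, lon 60°

Write both endpoints as unit vectors p₁, p₂ with components (cos φ cos λ, cos φ sin λ, sin φ).
The central angle between the endpoints is δ = arccos(p₁·p₂) ≈ 1.451 rad (83.2°).
Interpolate at f = 4/5 with slerp weights a = sin((1−f)δ)/sin δ ≈ 0.288, b = sin(fδ)/sin δ ≈ 0.924.
p = a·p₁ + b·p₂ ≈ (0.230, 0.391, 0.891); φ = arcsin(p_z) ≈ 63.00°, λ = atan2(p_y, p_x) ≈ 59.56°.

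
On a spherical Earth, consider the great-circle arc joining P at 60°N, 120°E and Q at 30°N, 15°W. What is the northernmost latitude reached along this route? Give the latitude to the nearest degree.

≈ 72°N

The great circle lies in the plane with unit normal n̂ = (p₁ × p₂)/|p₁ × p₂|.
Here n̂_z ≈ -0.309; the vertex latitude is φ_max = arccos|n̂_z| ≈ 72.0°.
Check via Clairaut: cos φ_max = |cos φ₁| · sin C = cos(60.0°)·sin(38.1°) ≈ 0.309, again giving ≈ 72.0°.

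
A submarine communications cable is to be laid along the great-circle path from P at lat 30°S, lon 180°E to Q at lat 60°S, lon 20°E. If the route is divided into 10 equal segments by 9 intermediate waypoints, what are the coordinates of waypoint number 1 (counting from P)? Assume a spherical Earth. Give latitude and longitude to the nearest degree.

Write both endpoints as unit vectors p₁, p₂ with components (cos φ cos λ, cos φ sin λ, sin φ).
The central angle between the endpoints is δ = arccos(p₁·p₂) ≈ 1.545 rad (88.5°).
Interpolate at f = 1/10 with slerp weights a = sin((1−f)δ)/sin δ ≈ 0.984, b = sin(fδ)/sin δ ≈ 0.154.
p = a·p₁ + b·p₂ ≈ (-0.780, 0.026, -0.625); φ = arcsin(p_z) ≈ -38.71°, λ = atan2(p_y, p_x) ≈ 178.07°.

≈ lat 39°S, lon 178°E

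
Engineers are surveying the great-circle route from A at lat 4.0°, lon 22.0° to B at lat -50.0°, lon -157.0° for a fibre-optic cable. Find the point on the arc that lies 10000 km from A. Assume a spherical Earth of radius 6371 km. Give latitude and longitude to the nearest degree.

≈ lat -86°, lon 10°

Convert each endpoint to a unit vector on the sphere (x = cos φ cos λ, y = cos φ sin λ, z = sin φ).
The central angle between the endpoints is δ = arccos(p₁·p₂) ≈ 2.339 rad (134.0°). The total great-circle distance is δ·R ≈ 2.339 × 6371 ≈ 14899 km, so the target fraction is f = 10000/14899 ≈ 0.671.
Interpolate at f ≈ 0.671 with slerp weights a = sin((1−f)δ)/sin δ ≈ 0.967, b = sin(fδ)/sin δ ≈ 1.390.
p = a·p₁ + b·p₂ ≈ (0.072, 0.012, -0.997); φ = arcsin(p_z) ≈ -85.84°, λ = atan2(p_y, p_x) ≈ 9.60°.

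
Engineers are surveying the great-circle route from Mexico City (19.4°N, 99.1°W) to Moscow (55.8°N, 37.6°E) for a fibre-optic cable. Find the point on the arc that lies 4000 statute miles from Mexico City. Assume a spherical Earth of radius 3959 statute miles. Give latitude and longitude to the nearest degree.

Convert each endpoint to a unit vector on the sphere (x = cos φ cos λ, y = cos φ sin λ, z = sin φ).
The central angle between the endpoints is δ = arccos(p₁·p₂) ≈ 1.682 rad (96.4°). The total great-circle distance is δ·R ≈ 1.682 × 3959 ≈ 6660 mi, so the target fraction is f = 4000/6660 ≈ 0.601.
Interpolate at f ≈ 0.601 with slerp weights a = sin((1−f)δ)/sin δ ≈ 0.626, b = sin(fδ)/sin δ ≈ 0.852.
p = a·p₁ + b·p₂ ≈ (0.286, -0.291, 0.913); φ = arcsin(p_z) ≈ 65.92°, λ = atan2(p_y, p_x) ≈ -45.48°.

≈ 66°N, 45°W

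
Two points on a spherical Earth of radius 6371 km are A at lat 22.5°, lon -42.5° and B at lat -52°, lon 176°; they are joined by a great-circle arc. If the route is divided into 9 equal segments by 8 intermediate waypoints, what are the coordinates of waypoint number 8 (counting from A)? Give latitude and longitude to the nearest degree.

Write both endpoints as unit vectors p₁, p₂ with components (cos φ cos λ, cos φ sin λ, sin φ).
The central angle between the endpoints is δ = arccos(p₁·p₂) ≈ 2.414 rad (138.3°).
Interpolate at f = 8/9 with slerp weights a = sin((1−f)δ)/sin δ ≈ 0.398, b = sin(fδ)/sin δ ≈ 1.262.
p = a·p₁ + b·p₂ ≈ (-0.504, -0.194, -0.842); φ = arcsin(p_z) ≈ -57.33°, λ = atan2(p_y, p_x) ≈ -158.88°.

≈ lat -57°, lon -159°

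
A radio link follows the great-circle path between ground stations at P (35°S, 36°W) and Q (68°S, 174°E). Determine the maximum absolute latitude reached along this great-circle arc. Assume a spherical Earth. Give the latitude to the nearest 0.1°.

The great circle lies in the plane with unit normal n̂ = (p₁ × p₂)/|p₁ × p₂|.
Here n̂_z ≈ -0.159; the vertex latitude is φ_max = arccos|n̂_z| ≈ 80.8°.

≈ 80.8°S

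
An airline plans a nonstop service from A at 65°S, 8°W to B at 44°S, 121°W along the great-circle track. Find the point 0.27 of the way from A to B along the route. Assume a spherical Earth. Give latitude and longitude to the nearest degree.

≈ 71°S, 49°W

Write both endpoints as unit vectors p₁, p₂ with components (cos φ cos λ, cos φ sin λ, sin φ).
The central angle between the endpoints is δ = arccos(p₁·p₂) ≈ 1.035 rad (59.3°).
Interpolate at f = 0.27 with slerp weights a = sin((1−f)δ)/sin δ ≈ 0.797, b = sin(fδ)/sin δ ≈ 0.321.
p = a·p₁ + b·p₂ ≈ (0.215, -0.245, -0.945); φ = arcsin(p_z) ≈ -71.00°, λ = atan2(p_y, p_x) ≈ -48.71°.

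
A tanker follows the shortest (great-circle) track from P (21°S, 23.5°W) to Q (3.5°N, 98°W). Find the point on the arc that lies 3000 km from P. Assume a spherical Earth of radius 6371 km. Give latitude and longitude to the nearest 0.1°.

The haversine formula gives a central angle δ ≈ 1.342 rad (76.9°) between the endpoints. The total great-circle distance is δ·R ≈ 1.342 × 6371 ≈ 8548 km, so the target fraction is f = 3000/8548 ≈ 0.351.
Interpolate at f ≈ 0.351 with slerp weights a = sin((1−f)δ)/sin δ ≈ 0.785, b = sin(fδ)/sin δ ≈ 0.466.
p = a·p₁ + b·p₂ ≈ (0.608, -0.753, -0.253); φ = arcsin(p_z) ≈ -14.66°, λ = atan2(p_y, p_x) ≈ -51.09°.

≈ (14.7°S, 51.1°W)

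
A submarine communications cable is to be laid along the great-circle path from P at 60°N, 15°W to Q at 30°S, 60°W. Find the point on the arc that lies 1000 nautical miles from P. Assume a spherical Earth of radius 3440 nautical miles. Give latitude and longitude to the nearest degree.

≈ 46°N, 30°W

Convert each endpoint to a unit vector on the sphere (x = cos φ cos λ, y = cos φ sin λ, z = sin φ).
The central angle between the endpoints is δ = arccos(p₁·p₂) ≈ 1.698 rad (97.3°). The total great-circle distance is δ·R ≈ 1.698 × 3440 ≈ 5841 nmi, so the target fraction is f = 1000/5841 ≈ 0.171.
Interpolate at f ≈ 0.171 with slerp weights a = sin((1−f)δ)/sin δ ≈ 0.995, b = sin(fδ)/sin δ ≈ 0.289.
p = a·p₁ + b·p₂ ≈ (0.606, -0.345, 0.717); φ = arcsin(p_z) ≈ 45.80°, λ = atan2(p_y, p_x) ≈ -29.70°.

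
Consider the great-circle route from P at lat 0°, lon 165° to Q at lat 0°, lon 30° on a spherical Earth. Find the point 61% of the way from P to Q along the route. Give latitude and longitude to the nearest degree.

≈ lat 0°, lon 83°

Convert each endpoint to a unit vector on the sphere (x = cos φ cos λ, y = cos φ sin λ, z = sin φ).
The central angle between the endpoints is δ = arccos(p₁·p₂) ≈ 2.356 rad (135.0°).
Interpolate at f = 0.61 with slerp weights a = sin((1−f)δ)/sin δ ≈ 1.124, b = sin(fδ)/sin δ ≈ 1.402.
p = a·p₁ + b·p₂ ≈ (0.128, 0.992, 0.000); φ = arcsin(p_z) ≈ 0.00°, λ = atan2(p_y, p_x) ≈ 82.65°.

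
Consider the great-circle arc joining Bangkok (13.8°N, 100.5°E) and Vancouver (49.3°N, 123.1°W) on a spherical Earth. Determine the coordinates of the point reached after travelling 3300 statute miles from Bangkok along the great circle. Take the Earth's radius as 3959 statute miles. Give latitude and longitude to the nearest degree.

Convert each endpoint to a unit vector on the sphere (x = cos φ cos λ, y = cos φ sin λ, z = sin φ).
The central angle between the endpoints is δ = arccos(p₁·p₂) ≈ 1.852 rad (106.1°). The total great-circle distance is δ·R ≈ 1.852 × 3959 ≈ 7333 mi, so the target fraction is f = 3300/7333 ≈ 0.450.
Interpolate at f ≈ 0.450 with slerp weights a = sin((1−f)δ)/sin δ ≈ 0.886, b = sin(fδ)/sin δ ≈ 0.771.
p = a·p₁ + b·p₂ ≈ (-0.431, 0.425, 0.796); φ = arcsin(p_z) ≈ 52.72°, λ = atan2(p_y, p_x) ≈ 135.40°.

≈ (53°N, 135°E)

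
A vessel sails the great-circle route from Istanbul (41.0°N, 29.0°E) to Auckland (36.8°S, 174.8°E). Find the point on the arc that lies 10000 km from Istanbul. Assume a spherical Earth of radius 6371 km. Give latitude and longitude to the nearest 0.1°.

≈ 1.6°S, 117.5°E

Convert each endpoint to a unit vector on the sphere (x = cos φ cos λ, y = cos φ sin λ, z = sin φ).
The central angle between the endpoints is δ = arccos(p₁·p₂) ≈ 2.674 rad (153.2°). The total great-circle distance is δ·R ≈ 2.674 × 6371 ≈ 17038 km, so the target fraction is f = 10000/17038 ≈ 0.587.
Interpolate at f ≈ 0.587 with slerp weights a = sin((1−f)δ)/sin δ ≈ 1.983, b = sin(fδ)/sin δ ≈ 2.220.
p = a·p₁ + b·p₂ ≈ (-0.461, 0.887, -0.029); φ = arcsin(p_z) ≈ -1.65°, λ = atan2(p_y, p_x) ≈ 117.48°.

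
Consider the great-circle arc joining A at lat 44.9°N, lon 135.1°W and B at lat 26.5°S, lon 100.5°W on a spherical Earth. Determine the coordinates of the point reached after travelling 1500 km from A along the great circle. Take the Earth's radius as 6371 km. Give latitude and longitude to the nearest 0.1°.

The haversine formula gives a central angle δ ≈ 1.362 rad (78.1°) between the endpoints. The total great-circle distance is δ·R ≈ 1.362 × 6371 ≈ 8680 km, so the target fraction is f = 1500/8680 ≈ 0.173.
Interpolate at f ≈ 0.173 with slerp weights a = sin((1−f)δ)/sin δ ≈ 0.923, b = sin(fδ)/sin δ ≈ 0.238.
p = a·p₁ + b·p₂ ≈ (-0.502, -0.671, 0.545); φ = arcsin(p_z) ≈ 33.04°, λ = atan2(p_y, p_x) ≈ -126.79°.

≈ lat 33.0°N, lon 126.8°W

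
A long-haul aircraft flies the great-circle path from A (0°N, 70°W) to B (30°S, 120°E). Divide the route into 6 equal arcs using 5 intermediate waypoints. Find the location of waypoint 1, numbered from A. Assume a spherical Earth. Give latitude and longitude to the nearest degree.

The haversine formula gives a central angle δ ≈ 2.592 rad (148.5°) between the endpoints.
Interpolate at f = 1/6 with slerp weights a = sin((1−f)δ)/sin δ ≈ 1.592, b = sin(fδ)/sin δ ≈ 0.802.
p = a·p₁ + b·p₂ ≈ (0.197, -0.895, -0.401); φ = arcsin(p_z) ≈ -23.64°, λ = atan2(p_y, p_x) ≈ -77.56°.

≈ (24°S, 78°W)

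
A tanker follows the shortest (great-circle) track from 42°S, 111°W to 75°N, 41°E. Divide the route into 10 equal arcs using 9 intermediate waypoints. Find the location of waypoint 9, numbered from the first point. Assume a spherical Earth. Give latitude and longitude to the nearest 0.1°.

≈ 80.7°N, 27.9°W

Write both endpoints as unit vectors p₁, p₂ with components (cos φ cos λ, cos φ sin λ, sin φ).
The central angle between the endpoints is δ = arccos(p₁·p₂) ≈ 2.526 rad (144.7°).
Interpolate at f = 9/10 with slerp weights a = sin((1−f)δ)/sin δ ≈ 0.432, b = sin(fδ)/sin δ ≈ 1.321.
p = a·p₁ + b·p₂ ≈ (0.143, -0.076, 0.987); φ = arcsin(p_z) ≈ 80.69°, λ = atan2(p_y, p_x) ≈ -27.90°.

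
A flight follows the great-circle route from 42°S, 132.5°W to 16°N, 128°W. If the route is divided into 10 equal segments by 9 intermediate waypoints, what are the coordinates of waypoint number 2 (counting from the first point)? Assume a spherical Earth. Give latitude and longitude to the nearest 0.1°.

The haversine formula gives a central angle δ ≈ 1.015 rad (58.1°) between the endpoints.
Interpolate at f = 2/10 with slerp weights a = sin((1−f)δ)/sin δ ≈ 0.854, b = sin(fδ)/sin δ ≈ 0.237.
p = a·p₁ + b·p₂ ≈ (-0.569, -0.648, -0.506); φ = arcsin(p_z) ≈ -30.41°, λ = atan2(p_y, p_x) ≈ -131.31°.

≈ 30.4°S, 131.3°W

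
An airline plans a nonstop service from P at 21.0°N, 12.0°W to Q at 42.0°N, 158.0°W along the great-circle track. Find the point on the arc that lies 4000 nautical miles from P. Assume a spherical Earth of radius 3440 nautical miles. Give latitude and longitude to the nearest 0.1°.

The haversine formula gives a central angle δ ≈ 1.913 rad (109.6°) between the endpoints. The total great-circle distance is δ·R ≈ 1.913 × 3440 ≈ 6580 nmi, so the target fraction is f = 4000/6580 ≈ 0.608.
Interpolate at f ≈ 0.608 with slerp weights a = sin((1−f)δ)/sin δ ≈ 0.724, b = sin(fδ)/sin δ ≈ 0.974.
p = a·p₁ + b·p₂ ≈ (-0.011, -0.412, 0.911); φ = arcsin(p_z) ≈ 65.68°, λ = atan2(p_y, p_x) ≈ -91.48°.

≈ 65.7°N, 91.5°W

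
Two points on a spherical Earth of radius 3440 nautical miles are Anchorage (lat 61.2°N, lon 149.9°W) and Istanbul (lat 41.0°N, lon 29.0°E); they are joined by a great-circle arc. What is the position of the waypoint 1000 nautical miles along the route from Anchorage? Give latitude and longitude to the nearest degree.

Convert each endpoint to a unit vector on the sphere (x = cos φ cos λ, y = cos φ sin λ, z = sin φ).
The central angle between the endpoints is δ = arccos(p₁·p₂) ≈ 1.358 rad (77.8°). The total great-circle distance is δ·R ≈ 1.358 × 3440 ≈ 4671 nmi, so the target fraction is f = 1000/4671 ≈ 0.214.
Interpolate at f ≈ 0.214 with slerp weights a = sin((1−f)δ)/sin δ ≈ 0.896, b = sin(fδ)/sin δ ≈ 0.293.
p = a·p₁ + b·p₂ ≈ (-0.180, -0.109, 0.978); φ = arcsin(p_z) ≈ 77.85°, λ = atan2(p_y, p_x) ≈ -148.74°.

≈ lat 78°N, lon 149°W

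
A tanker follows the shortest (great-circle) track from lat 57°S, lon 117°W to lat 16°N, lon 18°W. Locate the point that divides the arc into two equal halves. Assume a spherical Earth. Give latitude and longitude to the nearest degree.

Write both endpoints as unit vectors p₁, p₂ with components (cos φ cos λ, cos φ sin λ, sin φ).
The central angle between the endpoints is δ = arccos(p₁·p₂) ≈ 1.889 rad (108.2°).
Interpolate at f = 1/2 with slerp weights a = sin((1−f)δ)/sin δ ≈ 0.853, b = sin(fδ)/sin δ ≈ 0.853.
p = a·p₁ + b·p₂ ≈ (0.569, -0.667, -0.480); φ = arcsin(p_z) ≈ -28.71°, λ = atan2(p_y, p_x) ≈ -49.55°.

≈ lat 29°S, lon 50°W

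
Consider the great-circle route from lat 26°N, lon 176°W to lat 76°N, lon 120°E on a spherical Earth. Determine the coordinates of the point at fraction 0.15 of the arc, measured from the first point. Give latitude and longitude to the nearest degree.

≈ lat 34°N, lon 179°W

Write both endpoints as unit vectors p₁, p₂ with components (cos φ cos λ, cos φ sin λ, sin φ).
The central angle between the endpoints is δ = arccos(p₁·p₂) ≈ 1.023 rad (58.6°).
Interpolate at f = 0.15 with slerp weights a = sin((1−f)δ)/sin δ ≈ 0.895, b = sin(fδ)/sin δ ≈ 0.179.
p = a·p₁ + b·p₂ ≈ (-0.824, -0.019, 0.566); φ = arcsin(p_z) ≈ 34.48°, λ = atan2(p_y, p_x) ≈ -178.71°.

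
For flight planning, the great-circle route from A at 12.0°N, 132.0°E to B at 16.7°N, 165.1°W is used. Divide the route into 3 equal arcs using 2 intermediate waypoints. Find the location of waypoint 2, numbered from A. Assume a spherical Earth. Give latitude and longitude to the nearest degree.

≈ 17°N, 174°E

The haversine formula gives a central angle δ ≈ 1.063 rad (60.9°) between the endpoints.
Interpolate at f = 2/3 with slerp weights a = sin((1−f)δ)/sin δ ≈ 0.397, b = sin(fδ)/sin δ ≈ 0.745.
p = a·p₁ + b·p₂ ≈ (-0.949, 0.105, 0.297); φ = arcsin(p_z) ≈ 17.25°, λ = atan2(p_y, p_x) ≈ 173.68°.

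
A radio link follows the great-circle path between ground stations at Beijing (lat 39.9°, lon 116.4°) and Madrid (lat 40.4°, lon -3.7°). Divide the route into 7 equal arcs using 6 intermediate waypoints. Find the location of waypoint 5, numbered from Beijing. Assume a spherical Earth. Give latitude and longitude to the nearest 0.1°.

≈ lat 55.2°, lon 24.4°

Convert each endpoint to a unit vector on the sphere (x = cos φ cos λ, y = cos φ sin λ, z = sin φ).
The central angle between the endpoints is δ = arccos(p₁·p₂) ≈ 1.448 rad (82.9°).
Interpolate at f = 5/7 with slerp weights a = sin((1−f)δ)/sin δ ≈ 0.405, b = sin(fδ)/sin δ ≈ 0.866.
p = a·p₁ + b·p₂ ≈ (0.520, 0.236, 0.821); φ = arcsin(p_z) ≈ 55.19°, λ = atan2(p_y, p_x) ≈ 24.39°.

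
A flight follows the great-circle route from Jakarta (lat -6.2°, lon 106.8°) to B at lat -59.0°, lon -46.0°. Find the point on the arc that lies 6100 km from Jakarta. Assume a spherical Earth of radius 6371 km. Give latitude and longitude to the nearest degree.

Write both endpoints as unit vectors p₁, p₂ with components (cos φ cos λ, cos φ sin λ, sin φ).
The central angle between the endpoints is δ = arccos(p₁·p₂) ≈ 1.942 rad (111.3°). The total great-circle distance is δ·R ≈ 1.942 × 6371 ≈ 12373 km, so the target fraction is f = 6100/12373 ≈ 0.493.
Interpolate at f ≈ 0.493 with slerp weights a = sin((1−f)δ)/sin δ ≈ 0.894, b = sin(fδ)/sin δ ≈ 0.878.
p = a·p₁ + b·p₂ ≈ (0.057, 0.526, -0.849); φ = arcsin(p_z) ≈ -58.08°, λ = atan2(p_y, p_x) ≈ 83.80°.

≈ lat -58°, lon 84°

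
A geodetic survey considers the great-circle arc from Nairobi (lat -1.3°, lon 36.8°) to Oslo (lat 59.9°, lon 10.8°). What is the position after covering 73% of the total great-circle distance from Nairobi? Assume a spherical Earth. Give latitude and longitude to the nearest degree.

Write both endpoints as unit vectors p₁, p₂ with components (cos φ cos λ, cos φ sin λ, sin φ).
The central angle between the endpoints is δ = arccos(p₁·p₂) ≈ 1.125 rad (64.5°).
Interpolate at f = 0.73 with slerp weights a = sin((1−f)δ)/sin δ ≈ 0.332, b = sin(fδ)/sin δ ≈ 0.811.
p = a·p₁ + b·p₂ ≈ (0.665, 0.275, 0.694); φ = arcsin(p_z) ≈ 43.98°, λ = atan2(p_y, p_x) ≈ 22.45°.

≈ lat 44°, lon 22°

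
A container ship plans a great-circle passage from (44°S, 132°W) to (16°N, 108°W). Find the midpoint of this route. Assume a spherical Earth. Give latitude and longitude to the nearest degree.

From cos δ = sin φ₁ sin φ₂ + cos φ₁ cos φ₂ cos Δλ, the central angle is δ ≈ 1.115 rad (63.9°).
Interpolate at f = 1/2 with slerp weights a = sin((1−f)δ)/sin δ ≈ 0.589, b = sin(fδ)/sin δ ≈ 0.589.
p = a·p₁ + b·p₂ ≈ (-0.459, -0.854, -0.247); φ = arcsin(p_z) ≈ -14.29°, λ = atan2(p_y, p_x) ≈ -118.25°.

≈ (14°S, 118°W)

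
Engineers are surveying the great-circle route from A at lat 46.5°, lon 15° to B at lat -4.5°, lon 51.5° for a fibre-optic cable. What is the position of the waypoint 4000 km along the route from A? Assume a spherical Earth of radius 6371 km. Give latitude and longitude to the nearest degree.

From cos δ = sin φ₁ sin φ₂ + cos φ₁ cos φ₂ cos Δλ, the central angle is δ ≈ 1.053 rad (60.3°). The total great-circle distance is δ·R ≈ 1.053 × 6371 ≈ 6710 km, so the target fraction is f = 4000/6710 ≈ 0.596.
Interpolate at f ≈ 0.596 with slerp weights a = sin((1−f)δ)/sin δ ≈ 0.475, b = sin(fδ)/sin δ ≈ 0.676.
p = a·p₁ + b·p₂ ≈ (0.735, 0.612, 0.291); φ = arcsin(p_z) ≈ 16.95°, λ = atan2(p_y, p_x) ≈ 39.77°.

≈ lat 17°, lon 40°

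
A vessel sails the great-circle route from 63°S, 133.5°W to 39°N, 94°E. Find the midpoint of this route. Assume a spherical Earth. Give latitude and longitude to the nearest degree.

Convert each endpoint to a unit vector on the sphere (x = cos φ cos λ, y = cos φ sin λ, z = sin φ).
The central angle between the endpoints is δ = arccos(p₁·p₂) ≈ 2.497 rad (143.0°).
Interpolate at f = 1/2 with slerp weights a = sin((1−f)δ)/sin δ ≈ 1.578, b = sin(fδ)/sin δ ≈ 1.578.
p = a·p₁ + b·p₂ ≈ (-0.579, 0.703, -0.413); φ = arcsin(p_z) ≈ -24.38°, λ = atan2(p_y, p_x) ≈ 129.43°.

≈ 24°S, 129°E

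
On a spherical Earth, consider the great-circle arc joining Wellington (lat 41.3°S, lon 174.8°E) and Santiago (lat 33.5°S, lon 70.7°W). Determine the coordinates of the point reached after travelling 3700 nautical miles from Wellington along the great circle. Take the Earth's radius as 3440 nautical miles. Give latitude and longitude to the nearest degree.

≈ lat 48°S, lon 94°W

The haversine formula gives a central angle δ ≈ 1.466 rad (84.0°) between the endpoints. The total great-circle distance is δ·R ≈ 1.466 × 3440 ≈ 5043 nmi, so the target fraction is f = 3700/5043 ≈ 0.734.
Interpolate at f ≈ 0.734 with slerp weights a = sin((1−f)δ)/sin δ ≈ 0.383, b = sin(fδ)/sin δ ≈ 0.885.
p = a·p₁ + b·p₂ ≈ (-0.043, -0.670, -0.741); φ = arcsin(p_z) ≈ -47.81°, λ = atan2(p_y, p_x) ≈ -93.63°.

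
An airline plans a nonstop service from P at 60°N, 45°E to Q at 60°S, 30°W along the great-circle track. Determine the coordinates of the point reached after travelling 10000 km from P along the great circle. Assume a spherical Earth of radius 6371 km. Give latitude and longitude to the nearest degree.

≈ 22°S, 1°W

The haversine formula gives a central angle δ ≈ 2.326 rad (133.3°) between the endpoints. The total great-circle distance is δ·R ≈ 2.326 × 6371 ≈ 14818 km, so the target fraction is f = 10000/14818 ≈ 0.675.
Interpolate at f ≈ 0.675 with slerp weights a = sin((1−f)δ)/sin δ ≈ 0.942, b = sin(fδ)/sin δ ≈ 1.373.
p = a·p₁ + b·p₂ ≈ (0.928, -0.010, -0.373); φ = arcsin(p_z) ≈ -21.91°, λ = atan2(p_y, p_x) ≈ -0.63°.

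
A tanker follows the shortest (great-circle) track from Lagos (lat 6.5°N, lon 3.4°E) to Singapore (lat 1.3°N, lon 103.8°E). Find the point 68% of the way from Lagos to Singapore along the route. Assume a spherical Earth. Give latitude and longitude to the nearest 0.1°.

≈ lat 4.7°N, lon 71.9°E

Write both endpoints as unit vectors p₁, p₂ with components (cos φ cos λ, cos φ sin λ, sin φ).
The central angle between the endpoints is δ = arccos(p₁·p₂) ≈ 1.748 rad (100.2°).
Interpolate at f = 0.68 with slerp weights a = sin((1−f)δ)/sin δ ≈ 0.539, b = sin(fδ)/sin δ ≈ 0.943.
p = a·p₁ + b·p₂ ≈ (0.310, 0.947, 0.082); φ = arcsin(p_z) ≈ 4.73°, λ = atan2(p_y, p_x) ≈ 71.88°.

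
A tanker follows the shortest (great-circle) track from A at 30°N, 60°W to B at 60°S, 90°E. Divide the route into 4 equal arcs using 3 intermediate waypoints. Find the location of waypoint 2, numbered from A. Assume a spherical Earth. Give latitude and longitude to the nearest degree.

≈ 36°S, 30°W

Write both endpoints as unit vectors p₁, p₂ with components (cos φ cos λ, cos φ sin λ, sin φ).
The central angle between the endpoints is δ = arccos(p₁·p₂) ≈ 2.512 rad (143.9°).
Interpolate at f = 2/4 with slerp weights a = sin((1−f)δ)/sin δ ≈ 1.614, b = sin(fδ)/sin δ ≈ 1.614.
p = a·p₁ + b·p₂ ≈ (0.699, -0.403, -0.591); φ = arcsin(p_z) ≈ -36.21°, λ = atan2(p_y, p_x) ≈ -30.00°.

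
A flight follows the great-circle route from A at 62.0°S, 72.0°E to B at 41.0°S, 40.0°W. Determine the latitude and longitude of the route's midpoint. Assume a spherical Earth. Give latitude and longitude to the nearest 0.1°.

Write both endpoints as unit vectors p₁, p₂ with components (cos φ cos λ, cos φ sin λ, sin φ).
The central angle between the endpoints is δ = arccos(p₁·p₂) ≈ 1.108 rad (63.5°).
Interpolate at f = 1/2 with slerp weights a = sin((1−f)δ)/sin δ ≈ 0.588, b = sin(fδ)/sin δ ≈ 0.588.
p = a·p₁ + b·p₂ ≈ (0.425, -0.023, -0.905); φ = arcsin(p_z) ≈ -64.80°, λ = atan2(p_y, p_x) ≈ -3.06°.

≈ 64.8°S, 3.1°W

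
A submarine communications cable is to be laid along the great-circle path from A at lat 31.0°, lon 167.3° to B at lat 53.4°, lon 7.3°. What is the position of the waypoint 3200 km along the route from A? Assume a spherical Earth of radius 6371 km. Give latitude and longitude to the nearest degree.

≈ lat 59°, lon 156°

The haversine formula gives a central angle δ ≈ 1.638 rad (93.8°) between the endpoints. The total great-circle distance is δ·R ≈ 1.638 × 6371 ≈ 10433 km, so the target fraction is f = 3200/10433 ≈ 0.307.
Interpolate at f ≈ 0.307 with slerp weights a = sin((1−f)δ)/sin δ ≈ 0.909, b = sin(fδ)/sin δ ≈ 0.482.
p = a·p₁ + b·p₂ ≈ (-0.475, 0.208, 0.855); φ = arcsin(p_z) ≈ 58.80°, λ = atan2(p_y, p_x) ≈ 156.35°.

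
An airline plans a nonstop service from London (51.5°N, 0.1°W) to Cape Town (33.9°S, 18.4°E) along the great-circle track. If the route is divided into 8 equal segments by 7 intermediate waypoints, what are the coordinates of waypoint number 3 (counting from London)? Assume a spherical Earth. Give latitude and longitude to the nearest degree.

≈ (20°N, 9°E)

Convert each endpoint to a unit vector on the sphere (x = cos φ cos λ, y = cos φ sin λ, z = sin φ).
The central angle between the endpoints is δ = arccos(p₁·p₂) ≈ 1.517 rad (86.9°).
Interpolate at f = 3/8 with slerp weights a = sin((1−f)δ)/sin δ ≈ 0.814, b = sin(fδ)/sin δ ≈ 0.540.
p = a·p₁ + b·p₂ ≈ (0.931, 0.140, 0.336); φ = arcsin(p_z) ≈ 19.62°, λ = atan2(p_y, p_x) ≈ 8.58°.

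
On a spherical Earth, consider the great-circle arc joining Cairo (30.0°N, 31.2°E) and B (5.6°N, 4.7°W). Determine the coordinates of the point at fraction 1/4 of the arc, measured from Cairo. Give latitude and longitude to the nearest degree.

Write both endpoints as unit vectors p₁, p₂ with components (cos φ cos λ, cos φ sin λ, sin φ).
The central angle between the endpoints is δ = arccos(p₁·p₂) ≈ 0.727 rad (41.7°).
Interpolate at f = 1/4 with slerp weights a = sin((1−f)δ)/sin δ ≈ 0.780, b = sin(fδ)/sin δ ≈ 0.272.
p = a·p₁ + b·p₂ ≈ (0.848, 0.328, 0.417); φ = arcsin(p_z) ≈ 24.63°, λ = atan2(p_y, p_x) ≈ 21.14°.

≈ (25°N, 21°E)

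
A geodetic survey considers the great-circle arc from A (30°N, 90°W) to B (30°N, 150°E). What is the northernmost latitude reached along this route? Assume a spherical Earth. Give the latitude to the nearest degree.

≈ 49°N

The great circle lies in the plane with unit normal n̂ = (p₁ × p₂)/|p₁ × p₂|.
Here n̂_z ≈ -0.655; the vertex latitude is φ_max = arccos|n̂_z| ≈ 49.1°.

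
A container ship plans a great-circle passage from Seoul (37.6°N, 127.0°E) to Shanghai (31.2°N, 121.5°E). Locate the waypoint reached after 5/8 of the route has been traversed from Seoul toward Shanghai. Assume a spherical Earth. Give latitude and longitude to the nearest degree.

From cos δ = sin φ₁ sin φ₂ + cos φ₁ cos φ₂ cos Δλ, the central angle is δ ≈ 0.137 rad (7.8°).
Interpolate at f = 5/8 with slerp weights a = sin((1−f)δ)/sin δ ≈ 0.376, b = sin(fδ)/sin δ ≈ 0.626.
p = a·p₁ + b·p₂ ≈ (-0.459, 0.695, 0.554); φ = arcsin(p_z) ≈ 33.63°, λ = atan2(p_y, p_x) ≈ 123.47°.

≈ 34°N, 123°E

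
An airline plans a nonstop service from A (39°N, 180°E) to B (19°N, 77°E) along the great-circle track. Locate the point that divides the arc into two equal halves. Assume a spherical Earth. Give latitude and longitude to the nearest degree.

≈ (41°N, 121°E)

Convert each endpoint to a unit vector on the sphere (x = cos φ cos λ, y = cos φ sin λ, z = sin φ).
The central angle between the endpoints is δ = arccos(p₁·p₂) ≈ 1.531 rad (87.7°).
Interpolate at f = 1/2 with slerp weights a = sin((1−f)δ)/sin δ ≈ 0.694, b = sin(fδ)/sin δ ≈ 0.694.
p = a·p₁ + b·p₂ ≈ (-0.391, 0.639, 0.662); φ = arcsin(p_z) ≈ 41.47°, λ = atan2(p_y, p_x) ≈ 121.49°.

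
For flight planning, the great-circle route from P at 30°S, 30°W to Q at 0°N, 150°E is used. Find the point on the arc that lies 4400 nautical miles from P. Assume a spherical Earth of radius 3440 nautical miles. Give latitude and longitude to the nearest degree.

≈ 77°S, 150°E

Write both endpoints as unit vectors p₁, p₂ with components (cos φ cos λ, cos φ sin λ, sin φ).
The central angle between the endpoints is δ = arccos(p₁·p₂) ≈ 2.618 rad (150.0°). The total great-circle distance is δ·R ≈ 2.618 × 3440 ≈ 9006 nmi, so the target fraction is f = 4400/9006 ≈ 0.489.
Interpolate at f ≈ 0.489 with slerp weights a = sin((1−f)δ)/sin δ ≈ 1.946, b = sin(fδ)/sin δ ≈ 1.915.
p = a·p₁ + b·p₂ ≈ (-0.199, 0.115, -0.973); φ = arcsin(p_z) ≈ -76.71°, λ = atan2(p_y, p_x) ≈ 150.00°.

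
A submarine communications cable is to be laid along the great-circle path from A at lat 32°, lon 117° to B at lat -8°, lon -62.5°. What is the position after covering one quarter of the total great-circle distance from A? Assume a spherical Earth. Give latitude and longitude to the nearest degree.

From cos δ = sin φ₁ sin φ₂ + cos φ₁ cos φ₂ cos Δλ, the central angle is δ ≈ 2.723 rad (156.0°).
Interpolate at f = 1/4 with slerp weights a = sin((1−f)δ)/sin δ ≈ 2.190, b = sin(fδ)/sin δ ≈ 1.547.
p = a·p₁ + b·p₂ ≈ (-0.136, 0.296, 0.945); φ = arcsin(p_z) ≈ 70.98°, λ = atan2(p_y, p_x) ≈ 114.65°.

≈ lat 71°, lon 115°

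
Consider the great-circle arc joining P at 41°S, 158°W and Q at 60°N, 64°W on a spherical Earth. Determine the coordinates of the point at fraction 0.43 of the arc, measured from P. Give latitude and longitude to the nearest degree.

≈ 6°N, 128°W

Convert each endpoint to a unit vector on the sphere (x = cos φ cos λ, y = cos φ sin λ, z = sin φ).
The central angle between the endpoints is δ = arccos(p₁·p₂) ≈ 2.207 rad (126.5°).
Interpolate at f = 0.43 with slerp weights a = sin((1−f)δ)/sin δ ≈ 1.183, b = sin(fδ)/sin δ ≈ 1.011.
p = a·p₁ + b·p₂ ≈ (-0.606, -0.789, 0.099); φ = arcsin(p_z) ≈ 5.69°, λ = atan2(p_y, p_x) ≈ -127.55°.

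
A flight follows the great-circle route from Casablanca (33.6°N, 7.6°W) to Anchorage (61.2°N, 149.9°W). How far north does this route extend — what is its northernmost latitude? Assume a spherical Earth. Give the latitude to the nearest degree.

The great circle lies in the plane with unit normal n̂ = (p₁ × p₂)/|p₁ × p₂|.
Here n̂_z ≈ -0.249; the vertex latitude is φ_max = arccos|n̂_z| ≈ 75.6°.

≈ 76°N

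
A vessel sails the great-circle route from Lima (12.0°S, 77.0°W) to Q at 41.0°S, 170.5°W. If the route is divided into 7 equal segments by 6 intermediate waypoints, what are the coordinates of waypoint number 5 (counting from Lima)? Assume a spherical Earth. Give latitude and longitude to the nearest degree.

The haversine formula gives a central angle δ ≈ 1.479 rad (84.8°) between the endpoints.
Interpolate at f = 5/7 with slerp weights a = sin((1−f)δ)/sin δ ≈ 0.412, b = sin(fδ)/sin δ ≈ 0.874.
p = a·p₁ + b·p₂ ≈ (-0.560, -0.502, -0.659); φ = arcsin(p_z) ≈ -41.25°, λ = atan2(p_y, p_x) ≈ -138.17°.

≈ 41°S, 138°W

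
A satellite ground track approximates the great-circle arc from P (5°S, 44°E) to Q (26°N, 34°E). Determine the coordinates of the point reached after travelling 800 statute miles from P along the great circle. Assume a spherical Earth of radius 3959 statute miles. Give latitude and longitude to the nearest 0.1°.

≈ (6.1°N, 40.6°E)

Write both endpoints as unit vectors p₁, p₂ with components (cos φ cos λ, cos φ sin λ, sin φ).
The central angle between the endpoints is δ = arccos(p₁·p₂) ≈ 0.567 rad (32.5°). The total great-circle distance is δ·R ≈ 0.567 × 3959 ≈ 2244 mi, so the target fraction is f = 800/2244 ≈ 0.356.
Interpolate at f ≈ 0.356 with slerp weights a = sin((1−f)δ)/sin δ ≈ 0.664, b = sin(fδ)/sin δ ≈ 0.374.
p = a·p₁ + b·p₂ ≈ (0.755, 0.648, 0.106); φ = arcsin(p_z) ≈ 6.08°, λ = atan2(p_y, p_x) ≈ 40.64°.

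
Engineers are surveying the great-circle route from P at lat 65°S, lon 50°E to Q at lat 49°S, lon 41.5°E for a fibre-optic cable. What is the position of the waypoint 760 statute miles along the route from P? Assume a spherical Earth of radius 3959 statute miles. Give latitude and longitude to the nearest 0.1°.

≈ lat 54.5°S, lon 43.6°E

Write both endpoints as unit vectors p₁, p₂ with components (cos φ cos λ, cos φ sin λ, sin φ).
The central angle between the endpoints is δ = arccos(p₁·p₂) ≈ 0.290 rad (16.6°). The total great-circle distance is δ·R ≈ 0.290 × 3959 ≈ 1148 mi, so the target fraction is f = 760/1148 ≈ 0.662.
Interpolate at f ≈ 0.662 with slerp weights a = sin((1−f)δ)/sin δ ≈ 0.343, b = sin(fδ)/sin δ ≈ 0.667.
p = a·p₁ + b·p₂ ≈ (0.421, 0.401, -0.814); φ = arcsin(p_z) ≈ -54.47°, λ = atan2(p_y, p_x) ≈ 43.61°.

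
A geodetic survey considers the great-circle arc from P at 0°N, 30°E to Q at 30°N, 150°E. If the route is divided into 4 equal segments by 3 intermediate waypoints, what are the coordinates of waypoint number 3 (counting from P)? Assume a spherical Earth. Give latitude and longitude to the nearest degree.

Write both endpoints as unit vectors p₁, p₂ with components (cos φ cos λ, cos φ sin λ, sin φ).
The central angle between the endpoints is δ = arccos(p₁·p₂) ≈ 2.019 rad (115.7°).
Interpolate at f = 3/4 with slerp weights a = sin((1−f)δ)/sin δ ≈ 0.536, b = sin(fδ)/sin δ ≈ 1.108.
p = a·p₁ + b·p₂ ≈ (-0.366, 0.748, 0.554); φ = arcsin(p_z) ≈ 33.63°, λ = atan2(p_y, p_x) ≈ 116.09°.

≈ 34°N, 116°E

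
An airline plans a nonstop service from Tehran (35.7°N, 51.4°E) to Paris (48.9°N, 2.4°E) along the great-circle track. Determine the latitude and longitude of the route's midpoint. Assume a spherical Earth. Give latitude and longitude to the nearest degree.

The haversine formula gives a central angle δ ≈ 0.660 rad (37.8°) between the endpoints.
Interpolate at f = 1/2 with slerp weights a = sin((1−f)δ)/sin δ ≈ 0.529, b = sin(fδ)/sin δ ≈ 0.529.
p = a·p₁ + b·p₂ ≈ (0.615, 0.350, 0.707); φ = arcsin(p_z) ≈ 44.97°, λ = atan2(p_y, p_x) ≈ 29.65°.

≈ 45°N, 30°E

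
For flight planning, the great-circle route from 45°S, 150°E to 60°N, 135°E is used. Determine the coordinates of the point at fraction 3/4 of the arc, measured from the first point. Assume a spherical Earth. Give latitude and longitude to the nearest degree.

Convert each endpoint to a unit vector on the sphere (x = cos φ cos λ, y = cos φ sin λ, z = sin φ).
The central angle between the endpoints is δ = arccos(p₁·p₂) ≈ 1.845 rad (105.7°).
Interpolate at f = 3/4 with slerp weights a = sin((1−f)δ)/sin δ ≈ 0.462, b = sin(fδ)/sin δ ≈ 1.021.
p = a·p₁ + b·p₂ ≈ (-0.644, 0.524, 0.557); φ = arcsin(p_z) ≈ 33.85°, λ = atan2(p_y, p_x) ≈ 140.85°.

≈ 34°N, 141°E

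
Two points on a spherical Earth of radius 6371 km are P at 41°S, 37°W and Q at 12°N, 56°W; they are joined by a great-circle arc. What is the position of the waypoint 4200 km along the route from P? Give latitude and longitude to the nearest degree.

Convert each endpoint to a unit vector on the sphere (x = cos φ cos λ, y = cos φ sin λ, z = sin φ).
The central angle between the endpoints is δ = arccos(p₁·p₂) ≈ 0.974 rad (55.8°). The total great-circle distance is δ·R ≈ 0.974 × 6371 ≈ 6208 km, so the target fraction is f = 4200/6208 ≈ 0.676.
Interpolate at f ≈ 0.676 with slerp weights a = sin((1−f)δ)/sin δ ≈ 0.375, b = sin(fδ)/sin δ ≈ 0.740.
p = a·p₁ + b·p₂ ≈ (0.631, -0.771, -0.092); φ = arcsin(p_z) ≈ -5.27°, λ = atan2(p_y, p_x) ≈ -50.69°.

≈ 5°S, 51°W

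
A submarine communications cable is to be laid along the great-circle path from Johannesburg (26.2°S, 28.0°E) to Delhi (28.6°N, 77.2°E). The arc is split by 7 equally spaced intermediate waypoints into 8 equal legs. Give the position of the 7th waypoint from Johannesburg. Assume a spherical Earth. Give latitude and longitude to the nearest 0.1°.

≈ 22.1°N, 70.3°E

Convert each endpoint to a unit vector on the sphere (x = cos φ cos λ, y = cos φ sin λ, z = sin φ).
The central angle between the endpoints is δ = arccos(p₁·p₂) ≈ 1.263 rad (72.3°).
Interpolate at f = 7/8 with slerp weights a = sin((1−f)δ)/sin δ ≈ 0.165, b = sin(fδ)/sin δ ≈ 0.938.
p = a·p₁ + b·p₂ ≈ (0.313, 0.872, 0.376); φ = arcsin(p_z) ≈ 22.08°, λ = atan2(p_y, p_x) ≈ 70.26°.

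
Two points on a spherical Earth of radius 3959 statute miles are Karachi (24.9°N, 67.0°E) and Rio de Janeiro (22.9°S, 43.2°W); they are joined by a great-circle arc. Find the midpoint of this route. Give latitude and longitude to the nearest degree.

The haversine formula gives a central angle δ ≈ 2.040 rad (116.9°) between the endpoints.
Interpolate at f = 1/2 with slerp weights a = sin((1−f)δ)/sin δ ≈ 0.956, b = sin(fδ)/sin δ ≈ 0.956.
p = a·p₁ + b·p₂ ≈ (0.980, 0.195, 0.030); φ = arcsin(p_z) ≈ 1.75°, λ = atan2(p_y, p_x) ≈ 11.26°.

≈ (2°N, 11°E)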